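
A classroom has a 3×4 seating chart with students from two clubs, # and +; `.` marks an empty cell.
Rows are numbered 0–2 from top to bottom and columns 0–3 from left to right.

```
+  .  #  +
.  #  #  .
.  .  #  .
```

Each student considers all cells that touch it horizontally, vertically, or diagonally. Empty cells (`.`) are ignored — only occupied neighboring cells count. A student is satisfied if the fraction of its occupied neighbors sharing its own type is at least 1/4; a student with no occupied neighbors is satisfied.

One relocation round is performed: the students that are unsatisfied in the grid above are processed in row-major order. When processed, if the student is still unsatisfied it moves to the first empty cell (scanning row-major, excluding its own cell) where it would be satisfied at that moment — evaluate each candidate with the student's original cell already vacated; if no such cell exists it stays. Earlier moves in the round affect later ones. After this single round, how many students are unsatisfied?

Initially unsatisfied (in order): (0,0), (0,3).
  (0,0) → (1,3).
  (0,3): now satisfied by earlier moves; stays.
Resulting grid:
. . # +
. # # +
. . # .
All satisfied now.

0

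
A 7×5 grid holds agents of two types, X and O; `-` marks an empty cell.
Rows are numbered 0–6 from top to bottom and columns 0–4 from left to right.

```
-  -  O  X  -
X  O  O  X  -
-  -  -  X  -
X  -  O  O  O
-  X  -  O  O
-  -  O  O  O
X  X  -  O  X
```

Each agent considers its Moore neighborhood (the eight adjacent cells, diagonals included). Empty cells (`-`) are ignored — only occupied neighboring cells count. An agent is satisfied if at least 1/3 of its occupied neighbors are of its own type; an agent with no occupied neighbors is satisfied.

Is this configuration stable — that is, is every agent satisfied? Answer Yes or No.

Row 0: (0,2)O 2/4 ✓ · (0,3)X 1/3 ✓
Row 1: (1,0)X 0/1 ✗ · (1,1)O 2/3 ✓ · (1,2)O 2/5 ✓ · (1,3)X 2/4 ✓
Row 2: (2,3)X 1/5 ✗
Row 3: (3,0)X 1/1 ✓ · (3,2)O 2/4 ✓ · (3,3)O 4/5 ✓ · (3,4)O 3/4 ✓
Row 4: (4,1)X 1/3 ✓ · (4,3)O 7/7 ✓ · (4,4)O 5/5 ✓
Row 5: (5,2)O 3/5 ✓ · (5,3)O 5/6 ✓ · (5,4)O 4/5 ✓
Row 6: (6,0)X 1/1 ✓ · (6,1)X 1/2 ✓ · (6,3)O 3/4 ✓ · (6,4)X 0/3 ✗
For instance (1,0) has only 0/1 same-type neighbors, below 1/3.

No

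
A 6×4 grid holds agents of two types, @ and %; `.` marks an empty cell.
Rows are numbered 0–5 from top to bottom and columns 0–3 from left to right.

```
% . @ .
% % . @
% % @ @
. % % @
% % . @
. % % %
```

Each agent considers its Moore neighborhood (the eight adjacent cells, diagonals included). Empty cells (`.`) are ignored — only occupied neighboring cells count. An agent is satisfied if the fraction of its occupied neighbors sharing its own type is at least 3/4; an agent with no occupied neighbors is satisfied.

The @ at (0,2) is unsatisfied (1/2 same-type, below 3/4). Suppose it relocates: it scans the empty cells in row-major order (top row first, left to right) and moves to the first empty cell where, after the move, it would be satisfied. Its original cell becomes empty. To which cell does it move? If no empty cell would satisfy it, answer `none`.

(0,3)

Vacating (0,2). Empty cells in order:
  (0,1): 0/3 same-type → still unsatisfied.
  (0,3): 1/1 same-type → satisfied — stop here.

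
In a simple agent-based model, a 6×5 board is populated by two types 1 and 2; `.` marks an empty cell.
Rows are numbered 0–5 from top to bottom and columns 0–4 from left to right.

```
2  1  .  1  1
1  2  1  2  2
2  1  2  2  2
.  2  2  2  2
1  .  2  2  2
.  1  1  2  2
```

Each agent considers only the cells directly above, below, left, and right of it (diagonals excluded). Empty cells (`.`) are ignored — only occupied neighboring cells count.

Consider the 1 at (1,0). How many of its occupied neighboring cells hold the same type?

Occupied neighbors of (1,0): (0,0)=2, (2,0)=2, (1,1)=2.
Same type (1): 0 of 3.

0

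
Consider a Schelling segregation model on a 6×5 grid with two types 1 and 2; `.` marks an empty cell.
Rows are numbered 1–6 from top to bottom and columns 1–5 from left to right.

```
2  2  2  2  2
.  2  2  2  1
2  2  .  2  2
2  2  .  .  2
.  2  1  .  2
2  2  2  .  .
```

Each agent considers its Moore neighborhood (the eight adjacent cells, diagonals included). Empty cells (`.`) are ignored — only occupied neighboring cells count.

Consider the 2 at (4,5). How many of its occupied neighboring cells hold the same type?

3

Occupied neighbors of (4,5): (3,4)=2, (3,5)=2, (5,5)=2.
Same type (2): 3 of 3.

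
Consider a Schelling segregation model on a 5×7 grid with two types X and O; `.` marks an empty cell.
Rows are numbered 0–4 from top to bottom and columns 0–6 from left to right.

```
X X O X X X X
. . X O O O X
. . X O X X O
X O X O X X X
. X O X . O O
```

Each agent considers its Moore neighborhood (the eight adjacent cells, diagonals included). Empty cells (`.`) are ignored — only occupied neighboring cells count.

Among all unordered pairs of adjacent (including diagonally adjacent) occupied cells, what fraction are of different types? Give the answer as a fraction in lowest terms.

Scan each occupied cell's neighbors to the right and below (and the two forward diagonals) so each pair is counted once.
From row 0: 11 unlike of 20 pairs (running 11/20).
From row 1: 10 unlike of 17 pairs (running 21/37).
From row 2: 10 unlike of 18 pairs (running 31/55).
From row 3: 12 unlike of 20 pairs (running 43/75).
From row 4: 2 unlike of 3 pairs (running 45/78).
Total adjacent occupied pairs: 78; unlike-type pairs: 45.
45/78 reduces to 15/26.

15/26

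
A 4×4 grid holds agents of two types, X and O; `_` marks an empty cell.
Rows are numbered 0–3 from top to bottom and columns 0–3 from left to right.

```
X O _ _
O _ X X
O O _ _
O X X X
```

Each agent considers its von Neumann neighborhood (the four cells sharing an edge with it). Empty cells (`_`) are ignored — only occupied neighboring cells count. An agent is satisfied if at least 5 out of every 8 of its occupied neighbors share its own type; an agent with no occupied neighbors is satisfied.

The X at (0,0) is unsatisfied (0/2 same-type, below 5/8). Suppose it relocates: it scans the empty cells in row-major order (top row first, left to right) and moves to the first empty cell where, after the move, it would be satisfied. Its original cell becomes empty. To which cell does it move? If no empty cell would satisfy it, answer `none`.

Vacating (0,0). Empty cells in order:
  (0,2): 1/2 same-type → still unsatisfied.
  (0,3): 1/1 same-type → satisfied — stop here.

(0,3)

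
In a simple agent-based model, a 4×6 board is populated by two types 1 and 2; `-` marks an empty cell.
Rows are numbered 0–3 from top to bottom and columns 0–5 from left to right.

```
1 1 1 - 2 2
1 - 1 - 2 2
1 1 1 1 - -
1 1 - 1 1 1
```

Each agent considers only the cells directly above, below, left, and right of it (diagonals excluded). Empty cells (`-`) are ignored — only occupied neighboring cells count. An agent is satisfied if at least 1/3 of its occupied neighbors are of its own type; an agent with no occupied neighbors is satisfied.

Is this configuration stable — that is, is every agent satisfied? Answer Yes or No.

Yes

Row 0: (0,0)1 2/2 ok · (0,1)1 2/2 ok · (0,2)1 2/2 ok · (0,4)2 2/2 ok · (0,5)2 2/2 ok
Row 1: (1,0)1 2/2 ok · (1,2)1 2/2 ok · (1,4)2 2/2 ok · (1,5)2 2/2 ok
Row 2: (2,0)1 3/3 ok · (2,1)1 3/3 ok · (2,2)1 3/3 ok · (2,3)1 2/2 ok
Row 3: (3,0)1 2/2 ok · (3,1)1 2/2 ok · (3,3)1 2/2 ok · (3,4)1 2/2 ok · (3,5)1 1/1 ok
All meet the threshold, so the configuration is stable.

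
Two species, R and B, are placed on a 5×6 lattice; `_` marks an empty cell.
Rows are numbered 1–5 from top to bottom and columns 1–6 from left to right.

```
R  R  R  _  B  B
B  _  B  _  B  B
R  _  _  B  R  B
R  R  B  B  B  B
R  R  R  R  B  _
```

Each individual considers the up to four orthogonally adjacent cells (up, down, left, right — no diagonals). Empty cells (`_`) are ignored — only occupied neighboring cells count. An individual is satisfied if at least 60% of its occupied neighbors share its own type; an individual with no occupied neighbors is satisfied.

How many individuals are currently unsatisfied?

Row 1: (1,1)R 1/2 ✗ · (1,2)R 2/2 ✓ · (1,3)R 1/2 ✗ · (1,5)B 2/2 ✓ · (1,6)B 2/2 ✓
Row 2: (2,1)B 0/2 ✗ · (2,3)B 0/1 ✗ · (2,5)B 2/3 ✓ · (2,6)B 3/3 ✓
Row 3: (3,1)R 1/2 ✗ · (3,4)B 1/2 ✗ · (3,5)R 0/4 ✗ · (3,6)B 2/3 ✓
Row 4: (4,1)R 3/3 ✓ · (4,2)R 2/3 ✓ · (4,3)B 1/3 ✗ · (4,4)B 3/4 ✓ · (4,5)B 3/4 ✓ · (4,6)B 2/2 ✓
Row 5: (5,1)R 2/2 ✓ · (5,2)R 3/3 ✓ · (5,3)R 2/3 ✓ · (5,4)R 1/3 ✗ · (5,5)B 1/2 ✗
Unsatisfied: (1,1), (1,3), (2,1), (2,3), (3,1), (3,4), (3,5), (4,3), (5,4), (5,5) — 10 in total.

10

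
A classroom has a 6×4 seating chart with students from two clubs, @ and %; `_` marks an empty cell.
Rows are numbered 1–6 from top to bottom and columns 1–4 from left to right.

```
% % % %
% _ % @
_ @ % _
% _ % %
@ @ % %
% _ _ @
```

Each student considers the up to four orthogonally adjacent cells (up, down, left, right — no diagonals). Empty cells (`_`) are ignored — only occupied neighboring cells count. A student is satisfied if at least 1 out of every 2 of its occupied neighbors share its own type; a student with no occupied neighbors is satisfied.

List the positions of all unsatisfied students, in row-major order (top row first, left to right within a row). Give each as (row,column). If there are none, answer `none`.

(2,4), (3,2), (4,1), (5,1), (6,1), (6,4)

Row 1: (1,1)% 2/2 satisfied · (1,2)% 2/2 satisfied · (1,3)% 3/3 satisfied · (1,4)% 1/2 satisfied
Row 2: (2,1)% 1/1 satisfied · (2,3)% 2/3 satisfied · (2,4)@ 0/2 not
Row 3: (3,2)@ 0/1 not · (3,3)% 2/3 satisfied
Row 4: (4,1)% 0/1 not · (4,3)% 3/3 satisfied · (4,4)% 2/2 satisfied
Row 5: (5,1)@ 1/3 not · (5,2)@ 1/2 satisfied · (5,3)% 2/3 satisfied · (5,4)% 2/3 satisfied
Row 6: (6,1)% 0/1 not · (6,4)@ 0/1 not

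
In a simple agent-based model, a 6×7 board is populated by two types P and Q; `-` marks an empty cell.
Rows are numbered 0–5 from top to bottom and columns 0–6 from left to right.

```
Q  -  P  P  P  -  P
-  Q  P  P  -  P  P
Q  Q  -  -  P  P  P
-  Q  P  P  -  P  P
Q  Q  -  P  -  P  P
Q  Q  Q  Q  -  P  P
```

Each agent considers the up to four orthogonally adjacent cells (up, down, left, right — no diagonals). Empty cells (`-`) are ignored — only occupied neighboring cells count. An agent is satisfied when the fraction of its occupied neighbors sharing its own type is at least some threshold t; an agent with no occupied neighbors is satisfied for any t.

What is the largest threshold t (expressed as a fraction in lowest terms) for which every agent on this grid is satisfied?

Row 0: (0,0)Q — no occupied neighbors · (0,2)P 2/2 · (0,3)P 3/3 · (0,4)P 1/1 · (0,6)P 1/1
Row 1: (1,1)Q 1/2 · (1,2)P 2/3 · (1,3)P 2/2 · (1,5)P 2/2 · (1,6)P 3/3
Row 2: (2,0)Q 1/1 · (2,1)Q 3/3 · (2,4)P 1/1 · (2,5)P 4/4 · (2,6)P 3/3
Row 3: (3,1)Q 2/3 · (3,2)P 1/2 · (3,3)P 2/2 · (3,5)P 3/3 · (3,6)P 3/3
Row 4: (4,0)Q 2/2 · (4,1)Q 3/3 · (4,3)P 1/2 · (4,5)P 3/3 · (4,6)P 3/3
Row 5: (5,0)Q 2/2 · (5,1)Q 3/3 · (5,2)Q 2/2 · (5,3)Q 1/2 · (5,5)P 2/2 · (5,6)P 2/2
The smallest same-type fraction is 1/2 at (1,1), which reduces to 1/2. Any threshold above that leaves this agent unsatisfied.

1/2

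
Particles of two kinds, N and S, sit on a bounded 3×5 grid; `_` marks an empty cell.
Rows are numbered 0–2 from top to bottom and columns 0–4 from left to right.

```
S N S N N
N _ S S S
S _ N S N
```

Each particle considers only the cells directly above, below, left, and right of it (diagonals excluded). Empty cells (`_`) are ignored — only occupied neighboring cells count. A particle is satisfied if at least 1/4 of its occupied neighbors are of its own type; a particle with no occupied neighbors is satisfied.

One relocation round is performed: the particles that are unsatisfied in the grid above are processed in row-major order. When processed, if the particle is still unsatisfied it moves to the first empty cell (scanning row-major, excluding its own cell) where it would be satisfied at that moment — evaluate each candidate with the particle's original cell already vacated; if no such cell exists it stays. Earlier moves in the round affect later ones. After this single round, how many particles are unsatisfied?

Initially unsatisfied (in order): (0,0), (0,1), (1,0), (2,0), (2,2), (2,4).
  (0,0) → (1,1).
  (0,1) → (0,0).
  (1,0): now satisfied by earlier moves; stays.
  (2,0) → (0,1).
  (2,2) → (2,0).
  (2,4) → (2,1).
Resulting grid:
N S S N N
N S S S S
N N _ S _
All satisfied now.

0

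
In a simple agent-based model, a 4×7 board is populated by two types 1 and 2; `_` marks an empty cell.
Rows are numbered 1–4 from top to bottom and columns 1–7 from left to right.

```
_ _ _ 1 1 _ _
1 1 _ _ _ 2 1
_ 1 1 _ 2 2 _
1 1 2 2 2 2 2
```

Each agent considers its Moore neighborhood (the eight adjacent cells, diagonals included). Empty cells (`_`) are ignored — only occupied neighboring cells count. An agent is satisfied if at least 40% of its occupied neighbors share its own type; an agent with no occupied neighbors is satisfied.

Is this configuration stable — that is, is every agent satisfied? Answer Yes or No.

No

(1,4)1 1/1 ✓
(1,5)1 1/2 ✓
(2,1)1 2/2 ✓
(2,2)1 3/3 ✓
(2,6)2 2/4 ✓
(2,7)1 0/2 ✗
(3,2)1 5/6 ✓
(3,3)1 3/5 ✓
(3,5)2 5/5 ✓
(3,6)2 5/6 ✓
(4,1)1 2/2 ✓
(4,2)1 3/4 ✓
(4,3)2 1/4 ✗
(4,4)2 3/4 ✓
(4,5)2 4/4 ✓
(4,6)2 4/4 ✓
(4,7)2 2/2 ✓
For instance (2,7) has only 0/2 same-type neighbors, below 2/5.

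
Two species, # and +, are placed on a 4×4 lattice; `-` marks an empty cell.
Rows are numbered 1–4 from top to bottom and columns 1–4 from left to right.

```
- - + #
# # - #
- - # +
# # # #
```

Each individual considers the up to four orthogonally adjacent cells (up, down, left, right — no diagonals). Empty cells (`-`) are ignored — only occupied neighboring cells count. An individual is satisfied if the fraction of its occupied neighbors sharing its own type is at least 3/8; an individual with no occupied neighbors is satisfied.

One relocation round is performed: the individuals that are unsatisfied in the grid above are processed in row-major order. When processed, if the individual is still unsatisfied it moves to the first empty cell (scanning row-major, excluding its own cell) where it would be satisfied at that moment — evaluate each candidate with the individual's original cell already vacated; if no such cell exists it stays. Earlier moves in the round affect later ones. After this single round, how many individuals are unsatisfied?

Initially unsatisfied (in order): (1,3), (3,4).
  (1,3): no empty cell satisfies it; stays.
  (3,4) → (1,2).
Resulting grid:
- + + #
# # - #
- - # -
# # # #
All satisfied now.

0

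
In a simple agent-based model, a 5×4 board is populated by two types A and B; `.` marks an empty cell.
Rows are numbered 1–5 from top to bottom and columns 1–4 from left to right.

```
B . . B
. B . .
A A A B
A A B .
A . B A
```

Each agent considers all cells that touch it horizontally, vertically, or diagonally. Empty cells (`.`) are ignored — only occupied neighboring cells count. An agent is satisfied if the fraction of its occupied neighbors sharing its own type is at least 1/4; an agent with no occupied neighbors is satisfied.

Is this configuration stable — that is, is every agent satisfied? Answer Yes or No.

Row 1: (1,1)B 1/1 ✓ · (1,4)B 0/0 ✓
Row 2: (2,2)B 1/4 ✓
Row 3: (3,1)A 3/4 ✓ · (3,2)A 4/6 ✓ · (3,3)A 2/5 ✓ · (3,4)B 1/2 ✓
Row 4: (4,1)A 4/4 ✓ · (4,2)A 5/7 ✓ · (4,3)B 2/6 ✓
Row 5: (5,1)A 2/2 ✓ · (5,3)B 1/3 ✓ · (5,4)A 0/2 ✗
For instance (5,4) has only 0/2 same-type neighbors, below 1/4.

No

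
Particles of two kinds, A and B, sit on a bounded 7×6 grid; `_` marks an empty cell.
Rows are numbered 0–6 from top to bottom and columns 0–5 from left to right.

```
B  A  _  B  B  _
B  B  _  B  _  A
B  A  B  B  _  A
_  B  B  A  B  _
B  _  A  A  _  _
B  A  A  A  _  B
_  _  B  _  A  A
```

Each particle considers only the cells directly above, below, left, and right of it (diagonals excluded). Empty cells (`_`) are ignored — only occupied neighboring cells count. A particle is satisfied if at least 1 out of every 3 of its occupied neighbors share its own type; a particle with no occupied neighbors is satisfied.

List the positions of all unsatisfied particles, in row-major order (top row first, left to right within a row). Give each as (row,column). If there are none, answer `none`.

(0,0)B 1/2 satisfied
(0,1)A 0/2 not
(0,3)B 2/2 satisfied
(0,4)B 1/1 satisfied
(1,0)B 3/3 satisfied
(1,1)B 1/3 satisfied
(1,3)B 2/2 satisfied
(1,5)A 1/1 satisfied
(2,0)B 1/2 satisfied
(2,1)A 0/4 not
(2,2)B 2/3 satisfied
(2,3)B 2/3 satisfied
(2,5)A 1/1 satisfied
(3,1)B 1/2 satisfied
(3,2)B 2/4 satisfied
(3,3)A 1/4 not
(3,4)B 0/1 not
(4,0)B 1/1 satisfied
(4,2)A 2/3 satisfied
(4,3)A 3/3 satisfied
(5,0)B 1/2 satisfied
(5,1)A 1/2 satisfied
(5,2)A 3/4 satisfied
(5,3)A 2/2 satisfied
(5,5)B 0/1 not
(6,2)B 0/1 not
(6,4)A 1/1 satisfied
(6,5)A 1/2 satisfied

(0,1), (2,1), (3,3), (3,4), (5,5), (6,2)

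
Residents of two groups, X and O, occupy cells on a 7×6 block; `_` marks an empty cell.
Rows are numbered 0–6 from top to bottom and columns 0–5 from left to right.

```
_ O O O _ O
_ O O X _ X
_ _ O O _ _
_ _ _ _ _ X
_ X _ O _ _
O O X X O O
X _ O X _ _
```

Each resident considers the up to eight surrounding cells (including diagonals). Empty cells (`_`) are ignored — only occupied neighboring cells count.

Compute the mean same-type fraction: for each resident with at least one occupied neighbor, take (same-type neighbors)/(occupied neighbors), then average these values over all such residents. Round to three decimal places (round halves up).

(0,1)O 3/3
(0,2)O 4/5
(0,3)O 2/3
(0,5)O 0/1
(1,1)O 4/4
(1,2)O 6/7
(1,3)X 0/5
(1,5)X 0/1
(2,2)O 3/4
(2,3)O 2/3
(3,5)X — no occupied neighbors
(4,1)X 1/3
(4,3)O 1/3
(5,0)O 1/3
(5,1)O 2/5
(5,2)X 3/6
(5,3)X 2/5
(5,4)O 2/4
(5,5)O 1/1
(6,0)X 0/2
(6,2)O 1/4
(6,3)X 2/4
Sum over 21 residents: 3/3 + 4/5 + 2/3 + 0/1 + 4/4 + 6/7 + 0/5 + 0/1 + 3/4 + 2/3 + 1/3 + 1/3 + 1/3 + 2/5 + 3/6 + 2/5 + 2/4 + 1/1 + 0/2 + 1/4 + 2/4 = 2161/210; mean = 2161/210 ÷ 21 = 2161/4410 = 0.490022… → 0.490.

0.490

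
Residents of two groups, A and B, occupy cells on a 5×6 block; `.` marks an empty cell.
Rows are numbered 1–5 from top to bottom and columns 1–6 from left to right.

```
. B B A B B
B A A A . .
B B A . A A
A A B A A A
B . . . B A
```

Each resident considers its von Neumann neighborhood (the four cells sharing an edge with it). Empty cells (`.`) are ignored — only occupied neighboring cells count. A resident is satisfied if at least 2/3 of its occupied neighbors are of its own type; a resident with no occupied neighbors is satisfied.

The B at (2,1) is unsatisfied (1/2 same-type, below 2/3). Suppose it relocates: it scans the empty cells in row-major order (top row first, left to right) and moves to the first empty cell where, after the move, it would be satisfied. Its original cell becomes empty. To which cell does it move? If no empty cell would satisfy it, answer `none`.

Vacating (2,1). Empty cells in order:
  (1,1): 1/1 same-type → satisfied — stop here.

(1,1)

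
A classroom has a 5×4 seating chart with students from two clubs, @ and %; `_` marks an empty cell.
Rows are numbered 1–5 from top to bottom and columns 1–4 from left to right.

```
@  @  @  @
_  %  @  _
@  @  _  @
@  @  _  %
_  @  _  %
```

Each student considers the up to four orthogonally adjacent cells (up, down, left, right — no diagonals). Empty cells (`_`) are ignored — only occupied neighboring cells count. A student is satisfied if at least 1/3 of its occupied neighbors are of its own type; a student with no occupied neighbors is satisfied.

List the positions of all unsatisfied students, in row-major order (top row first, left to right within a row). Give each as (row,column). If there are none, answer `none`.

(1,1)@ 1/1 ✓
(1,2)@ 2/3 ✓
(1,3)@ 3/3 ✓
(1,4)@ 1/1 ✓
(2,2)% 0/3 ✗
(2,3)@ 1/2 ✓
(3,1)@ 2/2 ✓
(3,2)@ 2/3 ✓
(3,4)@ 0/1 ✗
(4,1)@ 2/2 ✓
(4,2)@ 3/3 ✓
(4,4)% 1/2 ✓
(5,2)@ 1/1 ✓
(5,4)% 1/1 ✓

(2,2), (3,4)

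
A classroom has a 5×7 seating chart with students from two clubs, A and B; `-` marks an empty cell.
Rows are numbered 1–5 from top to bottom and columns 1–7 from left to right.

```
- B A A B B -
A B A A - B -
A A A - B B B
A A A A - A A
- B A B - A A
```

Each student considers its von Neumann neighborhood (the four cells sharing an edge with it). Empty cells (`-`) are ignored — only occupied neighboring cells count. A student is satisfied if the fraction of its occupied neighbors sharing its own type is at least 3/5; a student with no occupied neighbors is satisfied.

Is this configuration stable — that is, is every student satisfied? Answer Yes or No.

(1,2)B 1/2 unhappy
(1,3)A 2/3 ok
(1,4)A 2/3 ok
(1,5)B 1/2 unhappy
(1,6)B 2/2 ok
(2,1)A 1/2 unhappy
(2,2)B 1/4 unhappy
(2,3)A 3/4 ok
(2,4)A 2/2 ok
(2,6)B 2/2 ok
(3,1)A 3/3 ok
(3,2)A 3/4 ok
(3,3)A 3/3 ok
(3,5)B 1/1 ok
(3,6)B 3/4 ok
(3,7)B 1/2 unhappy
(4,1)A 2/2 ok
(4,2)A 3/4 ok
(4,3)A 4/4 ok
(4,4)A 1/2 unhappy
(4,6)A 2/3 ok
(4,7)A 2/3 ok
(5,2)B 0/2 unhappy
(5,3)A 1/3 unhappy
(5,4)B 0/2 unhappy
(5,6)A 2/2 ok
(5,7)A 2/2 ok
For instance (1,2) has only 1/2 same-type neighbors, below 3/5.

No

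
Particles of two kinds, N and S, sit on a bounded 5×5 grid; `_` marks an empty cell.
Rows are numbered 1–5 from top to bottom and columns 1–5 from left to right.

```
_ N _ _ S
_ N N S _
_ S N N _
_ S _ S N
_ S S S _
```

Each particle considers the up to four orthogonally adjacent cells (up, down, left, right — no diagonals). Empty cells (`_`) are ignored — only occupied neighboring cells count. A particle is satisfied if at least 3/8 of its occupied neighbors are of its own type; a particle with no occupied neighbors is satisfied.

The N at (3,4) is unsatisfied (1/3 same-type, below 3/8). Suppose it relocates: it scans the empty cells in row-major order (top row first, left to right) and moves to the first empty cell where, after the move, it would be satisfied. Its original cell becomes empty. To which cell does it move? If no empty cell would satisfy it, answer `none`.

Vacating (3,4). Empty cells in order:
  (1,1): 1/1 same-type → satisfied — stop here.

(1,1)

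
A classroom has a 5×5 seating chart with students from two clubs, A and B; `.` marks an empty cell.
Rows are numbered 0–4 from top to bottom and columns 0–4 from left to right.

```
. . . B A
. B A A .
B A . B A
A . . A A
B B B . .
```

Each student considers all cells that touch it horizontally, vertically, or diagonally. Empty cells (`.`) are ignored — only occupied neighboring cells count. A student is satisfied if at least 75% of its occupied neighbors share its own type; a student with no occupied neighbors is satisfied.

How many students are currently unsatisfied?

14

(0,3)B 0/3 not
(0,4)A 1/2 not
(1,1)B 1/3 not
(1,2)A 2/5 not
(1,3)A 3/5 not
(2,0)B 1/3 not
(2,1)A 2/4 not
(2,3)B 0/5 not
(2,4)A 3/4 satisfied
(3,0)A 1/4 not
(3,3)A 2/4 not
(3,4)A 2/3 not
(4,0)B 1/2 not
(4,1)B 2/3 not
(4,2)B 1/2 not
Unsatisfied: (0,3), (0,4), (1,1), (1,2), (1,3), (2,0), (2,1), (2,3), (3,0), (3,3), (3,4), (4,0), (4,1), (4,2) — 14 in total.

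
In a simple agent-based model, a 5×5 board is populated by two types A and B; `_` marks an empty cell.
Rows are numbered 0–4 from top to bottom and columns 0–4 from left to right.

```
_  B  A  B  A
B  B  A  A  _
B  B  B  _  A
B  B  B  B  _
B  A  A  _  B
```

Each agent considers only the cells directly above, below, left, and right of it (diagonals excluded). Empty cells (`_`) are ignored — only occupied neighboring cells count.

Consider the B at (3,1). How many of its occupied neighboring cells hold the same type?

Occupied neighbors of (3,1): (2,1)=B, (4,1)=A, (3,0)=B, (3,2)=B.
Same type (B): 3 of 4.

3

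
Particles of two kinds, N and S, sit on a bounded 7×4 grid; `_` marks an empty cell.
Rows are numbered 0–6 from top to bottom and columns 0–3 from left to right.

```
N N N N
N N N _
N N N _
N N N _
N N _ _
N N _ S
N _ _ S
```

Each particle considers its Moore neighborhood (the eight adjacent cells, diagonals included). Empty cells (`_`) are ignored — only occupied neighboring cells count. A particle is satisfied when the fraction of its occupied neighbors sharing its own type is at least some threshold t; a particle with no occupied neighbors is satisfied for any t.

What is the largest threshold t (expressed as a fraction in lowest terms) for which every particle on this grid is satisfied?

(0,0)N 3/3
(0,1)N 5/5
(0,2)N 4/4
(0,3)N 2/2
(1,0)N 5/5
(1,1)N 8/8
(1,2)N 6/6
(2,0)N 5/5
(2,1)N 8/8
(2,2)N 5/5
(3,0)N 5/5
(3,1)N 7/7
(3,2)N 4/4
(4,0)N 5/5
(4,1)N 6/6
(5,0)N 4/4
(5,1)N 4/4
(5,3)S 1/1
(6,0)N 2/2
(6,3)S 1/1
The smallest same-type fraction is 3/3 at (0,0), which reduces to 1/1. Any threshold above that leaves this particle unsatisfied.

1/1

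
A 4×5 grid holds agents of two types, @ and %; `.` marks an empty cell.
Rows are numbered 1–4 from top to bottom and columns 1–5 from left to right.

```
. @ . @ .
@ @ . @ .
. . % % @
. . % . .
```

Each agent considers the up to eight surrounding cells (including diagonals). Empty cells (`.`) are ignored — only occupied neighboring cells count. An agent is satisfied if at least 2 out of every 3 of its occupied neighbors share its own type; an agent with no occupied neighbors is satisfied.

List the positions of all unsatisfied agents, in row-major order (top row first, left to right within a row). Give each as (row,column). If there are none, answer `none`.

(1,2)@ 2/2 satisfied
(1,4)@ 1/1 satisfied
(2,1)@ 2/2 satisfied
(2,2)@ 2/3 satisfied
(2,4)@ 2/4 not
(3,3)% 2/4 not
(3,4)% 2/4 not
(3,5)@ 1/2 not
(4,3)% 2/2 satisfied

(2,4), (3,3), (3,4), (3,5)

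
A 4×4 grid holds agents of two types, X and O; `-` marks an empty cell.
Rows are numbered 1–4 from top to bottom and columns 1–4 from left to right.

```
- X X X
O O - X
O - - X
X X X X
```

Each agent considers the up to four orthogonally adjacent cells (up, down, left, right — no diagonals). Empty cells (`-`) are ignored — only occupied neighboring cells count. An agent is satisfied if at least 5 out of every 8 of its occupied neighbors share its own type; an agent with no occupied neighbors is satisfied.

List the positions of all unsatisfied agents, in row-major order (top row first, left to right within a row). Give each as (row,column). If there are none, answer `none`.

Row 1: (1,2)X 1/2 unhappy · (1,3)X 2/2 ok · (1,4)X 2/2 ok
Row 2: (2,1)O 2/2 ok · (2,2)O 1/2 unhappy · (2,4)X 2/2 ok
Row 3: (3,1)O 1/2 unhappy · (3,4)X 2/2 ok
Row 4: (4,1)X 1/2 unhappy · (4,2)X 2/2 ok · (4,3)X 2/2 ok · (4,4)X 2/2 ok

(1,2), (2,2), (3,1), (4,1)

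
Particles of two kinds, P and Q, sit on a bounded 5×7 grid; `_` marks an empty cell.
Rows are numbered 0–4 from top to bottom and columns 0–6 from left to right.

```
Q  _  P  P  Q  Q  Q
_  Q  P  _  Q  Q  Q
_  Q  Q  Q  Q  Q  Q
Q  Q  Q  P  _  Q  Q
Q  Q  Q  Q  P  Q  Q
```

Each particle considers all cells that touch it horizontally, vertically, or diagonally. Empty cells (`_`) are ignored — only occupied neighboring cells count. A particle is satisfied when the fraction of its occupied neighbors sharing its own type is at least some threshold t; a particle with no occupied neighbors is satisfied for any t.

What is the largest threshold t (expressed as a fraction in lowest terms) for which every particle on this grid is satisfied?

1/7

Row 0: (0,0)Q 1/1 · (0,2)P 2/3 · (0,3)P 2/4 · (0,4)Q 3/4 · (0,5)Q 5/5 · (0,6)Q 3/3
Row 1: (1,1)Q 3/5 · (1,2)P 2/6 · (1,4)Q 6/7 · (1,5)Q 8/8 · (1,6)Q 5/5
Row 2: (2,1)Q 5/6 · (2,2)Q 5/7 · (2,3)Q 4/6 · (2,4)Q 5/6 · (2,5)Q 7/7 · (2,6)Q 5/5
Row 3: (3,0)Q 4/4 · (3,1)Q 7/7 · (3,2)Q 7/8 · (3,3)P 1/7 · (3,5)Q 6/7 · (3,6)Q 5/5
Row 4: (4,0)Q 3/3 · (4,1)Q 5/5 · (4,2)Q 4/5 · (4,3)Q 2/4 · (4,4)P 1/4 · (4,5)Q 3/4 · (4,6)Q 3/3
The smallest same-type fraction is 1/7 at (3,3), which reduces to 1/7. Any threshold above that leaves this particle unsatisfied.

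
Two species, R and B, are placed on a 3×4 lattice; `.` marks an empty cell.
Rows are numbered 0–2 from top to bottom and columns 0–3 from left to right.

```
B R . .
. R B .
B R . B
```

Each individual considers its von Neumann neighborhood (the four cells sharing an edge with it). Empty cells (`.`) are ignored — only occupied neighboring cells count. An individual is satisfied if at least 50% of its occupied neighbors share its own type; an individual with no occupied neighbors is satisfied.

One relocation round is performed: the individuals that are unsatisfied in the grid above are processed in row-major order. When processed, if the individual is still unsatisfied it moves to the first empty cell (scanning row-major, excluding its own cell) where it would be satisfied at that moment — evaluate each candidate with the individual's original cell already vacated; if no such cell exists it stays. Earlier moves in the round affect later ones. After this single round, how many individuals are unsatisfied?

0

Initially unsatisfied (in order): (0,0), (1,2), (2,0).
  (0,0) → (0,2).
  (1,2): now satisfied by earlier moves; stays.
  (2,0) → (0,3).
Resulting grid:
. R B B
. R B .
. R . B
All satisfied now.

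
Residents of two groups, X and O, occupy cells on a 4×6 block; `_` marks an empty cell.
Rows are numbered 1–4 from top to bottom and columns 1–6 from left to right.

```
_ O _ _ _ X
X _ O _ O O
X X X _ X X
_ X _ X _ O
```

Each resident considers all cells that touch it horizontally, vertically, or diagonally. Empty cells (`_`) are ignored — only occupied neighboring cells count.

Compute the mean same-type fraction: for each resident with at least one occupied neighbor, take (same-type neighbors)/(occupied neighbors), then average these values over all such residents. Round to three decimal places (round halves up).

0.514

(1,2)O 1/2
(1,6)X 0/2
(2,1)X 2/3
(2,3)O 1/3
(2,5)O 1/4
(2,6)O 1/4
(3,1)X 3/3
(3,2)X 4/5
(3,3)X 3/4
(3,5)X 2/5
(3,6)X 1/4
(4,2)X 3/3
(4,4)X 2/2
(4,6)O 0/2
Sum over 14 residents: 1/2 + 0/2 + 2/3 + 1/3 + 1/4 + 1/4 + 3/3 + 4/5 + 3/4 + 2/5 + 1/4 + 3/3 + 2/2 + 0/2 = 36/5; mean = 36/5 ÷ 14 = 18/35 = 0.514285… → 0.514.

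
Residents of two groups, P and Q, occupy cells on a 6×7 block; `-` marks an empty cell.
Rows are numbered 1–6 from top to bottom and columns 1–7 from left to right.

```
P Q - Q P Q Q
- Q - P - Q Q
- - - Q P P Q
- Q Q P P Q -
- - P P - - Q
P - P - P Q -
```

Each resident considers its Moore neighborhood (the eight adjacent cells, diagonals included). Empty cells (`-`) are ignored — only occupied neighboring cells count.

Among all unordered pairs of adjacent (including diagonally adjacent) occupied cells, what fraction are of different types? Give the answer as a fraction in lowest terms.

11/25

Scan each occupied cell's neighbors to the right and below (and the two forward diagonals) so each pair is counted once.
From row 1: 6 unlike of 13 pairs (running 6/13).
From row 2: 4 unlike of 8 pairs (running 10/21).
From row 3: 6 unlike of 12 pairs (running 16/33).
From row 4: 5 unlike of 11 pairs (running 21/44).
From row 5: 0 unlike of 5 pairs (running 21/49).
From row 6: 1 unlike of 1 pairs (running 22/50).
Total adjacent occupied pairs: 50; unlike-type pairs: 22.
22/50 reduces to 11/25.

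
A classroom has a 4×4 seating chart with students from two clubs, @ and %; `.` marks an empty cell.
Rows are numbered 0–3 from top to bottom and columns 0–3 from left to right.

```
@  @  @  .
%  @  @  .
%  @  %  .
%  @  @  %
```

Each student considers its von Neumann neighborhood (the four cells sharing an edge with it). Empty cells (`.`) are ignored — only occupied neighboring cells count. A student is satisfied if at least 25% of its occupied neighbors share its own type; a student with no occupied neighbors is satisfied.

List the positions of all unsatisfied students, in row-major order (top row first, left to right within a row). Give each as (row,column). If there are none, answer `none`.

Row 0: (0,0)@ 1/2 satisfied · (0,1)@ 3/3 satisfied · (0,2)@ 2/2 satisfied
Row 1: (1,0)% 1/3 satisfied · (1,1)@ 3/4 satisfied · (1,2)@ 2/3 satisfied
Row 2: (2,0)% 2/3 satisfied · (2,1)@ 2/4 satisfied · (2,2)% 0/3 not
Row 3: (3,0)% 1/2 satisfied · (3,1)@ 2/3 satisfied · (3,2)@ 1/3 satisfied · (3,3)% 0/1 not

(2,2), (3,3)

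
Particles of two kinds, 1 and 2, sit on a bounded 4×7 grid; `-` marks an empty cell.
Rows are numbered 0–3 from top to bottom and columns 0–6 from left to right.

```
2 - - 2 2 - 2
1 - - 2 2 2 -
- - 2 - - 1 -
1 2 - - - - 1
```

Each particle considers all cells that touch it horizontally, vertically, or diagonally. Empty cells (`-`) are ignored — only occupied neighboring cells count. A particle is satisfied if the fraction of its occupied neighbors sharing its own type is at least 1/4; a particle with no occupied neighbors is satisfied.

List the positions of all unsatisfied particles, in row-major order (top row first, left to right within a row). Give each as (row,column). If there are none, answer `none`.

Row 0: (0,0)2 0/1 ✗ · (0,3)2 3/3 ✓ · (0,4)2 4/4 ✓ · (0,6)2 1/1 ✓
Row 1: (1,0)1 0/1 ✗ · (1,3)2 4/4 ✓ · (1,4)2 4/5 ✓ · (1,5)2 3/4 ✓
Row 2: (2,2)2 2/2 ✓ · (2,5)1 1/3 ✓
Row 3: (3,0)1 0/1 ✗ · (3,1)2 1/2 ✓ · (3,6)1 1/1 ✓

(0,0), (1,0), (3,0)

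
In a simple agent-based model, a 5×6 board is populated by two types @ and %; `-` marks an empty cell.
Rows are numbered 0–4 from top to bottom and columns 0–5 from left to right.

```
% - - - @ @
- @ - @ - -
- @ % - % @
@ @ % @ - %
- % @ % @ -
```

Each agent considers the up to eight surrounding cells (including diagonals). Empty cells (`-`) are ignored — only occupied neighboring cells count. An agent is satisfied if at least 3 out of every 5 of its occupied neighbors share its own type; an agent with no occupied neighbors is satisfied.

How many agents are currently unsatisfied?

(0,0)% 0/1 unhappy
(0,4)@ 2/2 ok
(0,5)@ 1/1 ok
(1,1)@ 1/3 unhappy
(1,3)@ 1/3 unhappy
(2,1)@ 3/5 ok
(2,2)% 1/6 unhappy
(2,4)% 1/4 unhappy
(2,5)@ 0/2 unhappy
(3,0)@ 2/3 ok
(3,1)@ 3/6 unhappy
(3,2)% 3/7 unhappy
(3,3)@ 2/6 unhappy
(3,5)% 1/3 unhappy
(4,1)% 1/4 unhappy
(4,2)@ 2/5 unhappy
(4,3)% 1/4 unhappy
(4,4)@ 1/3 unhappy
Unsatisfied: (0,0), (1,1), (1,3), (2,2), (2,4), (2,5), (3,1), (3,2), (3,3), (3,5), (4,1), (4,2), (4,3), (4,4) — 14 in total.

14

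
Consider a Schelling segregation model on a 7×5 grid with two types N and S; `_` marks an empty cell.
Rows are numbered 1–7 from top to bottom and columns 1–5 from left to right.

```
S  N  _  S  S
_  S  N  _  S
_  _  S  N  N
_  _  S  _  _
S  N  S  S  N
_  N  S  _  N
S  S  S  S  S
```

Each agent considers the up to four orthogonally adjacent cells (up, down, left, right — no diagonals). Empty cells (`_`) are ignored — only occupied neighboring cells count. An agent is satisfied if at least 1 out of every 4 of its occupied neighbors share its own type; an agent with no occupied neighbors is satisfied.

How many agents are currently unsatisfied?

5

(1,1)S 0/1 unhappy
(1,2)N 0/2 unhappy
(1,4)S 1/1 ok
(1,5)S 2/2 ok
(2,2)S 0/2 unhappy
(2,3)N 0/2 unhappy
(2,5)S 1/2 ok
(3,3)S 1/3 ok
(3,4)N 1/2 ok
(3,5)N 1/2 ok
(4,3)S 2/2 ok
(5,1)S 0/1 unhappy
(5,2)N 1/3 ok
(5,3)S 3/4 ok
(5,4)S 1/2 ok
(5,5)N 1/2 ok
(6,2)N 1/3 ok
(6,3)S 2/3 ok
(6,5)N 1/2 ok
(7,1)S 1/1 ok
(7,2)S 2/3 ok
(7,3)S 3/3 ok
(7,4)S 2/2 ok
(7,5)S 1/2 ok
Unsatisfied: (1,1), (1,2), (2,2), (2,3), (5,1) — 5 in total.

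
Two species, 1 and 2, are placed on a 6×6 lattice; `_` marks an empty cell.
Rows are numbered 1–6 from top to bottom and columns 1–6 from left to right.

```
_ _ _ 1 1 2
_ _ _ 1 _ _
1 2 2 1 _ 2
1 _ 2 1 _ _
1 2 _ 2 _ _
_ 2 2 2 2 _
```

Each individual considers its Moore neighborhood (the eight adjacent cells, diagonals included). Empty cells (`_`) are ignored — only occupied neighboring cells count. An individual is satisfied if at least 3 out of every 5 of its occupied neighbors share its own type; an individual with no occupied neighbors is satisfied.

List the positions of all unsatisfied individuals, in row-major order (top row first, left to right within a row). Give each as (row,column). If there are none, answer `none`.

(1,6), (3,1), (3,2), (3,3), (3,4), (4,1), (4,4), (5,1)

Row 1: (1,4)1 2/2 ok · (1,5)1 2/3 ok · (1,6)2 0/1 unhappy
Row 2: (2,4)1 3/4 ok
Row 3: (3,1)1 1/2 unhappy · (3,2)2 2/4 unhappy · (3,3)2 2/5 unhappy · (3,4)1 2/4 unhappy · (3,6)2 0/0 ok
Row 4: (4,1)1 2/4 unhappy · (4,3)2 4/6 ok · (4,4)1 1/4 unhappy
Row 5: (5,1)1 1/3 unhappy · (5,2)2 3/5 ok · (5,4)2 4/5 ok
Row 6: (6,2)2 2/3 ok · (6,3)2 4/4 ok · (6,4)2 3/3 ok · (6,5)2 2/2 ok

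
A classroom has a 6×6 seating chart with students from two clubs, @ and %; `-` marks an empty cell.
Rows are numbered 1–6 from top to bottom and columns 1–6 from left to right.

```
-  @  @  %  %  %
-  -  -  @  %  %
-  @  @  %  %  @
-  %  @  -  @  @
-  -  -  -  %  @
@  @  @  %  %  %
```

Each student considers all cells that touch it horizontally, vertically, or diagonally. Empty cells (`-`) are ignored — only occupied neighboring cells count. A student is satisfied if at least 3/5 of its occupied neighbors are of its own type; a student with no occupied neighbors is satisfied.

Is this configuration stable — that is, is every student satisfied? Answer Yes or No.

Row 1: (1,2)@ 1/1 ok · (1,3)@ 2/3 ok · (1,4)% 2/4 unhappy · (1,5)% 4/5 ok · (1,6)% 3/3 ok
Row 2: (2,4)@ 2/7 unhappy · (2,5)% 6/8 ok · (2,6)% 4/5 ok
Row 3: (3,2)@ 2/3 ok · (3,3)@ 3/5 ok · (3,4)% 2/6 unhappy · (3,5)% 3/7 unhappy · (3,6)@ 2/5 unhappy
Row 4: (4,2)% 0/3 unhappy · (4,3)@ 2/4 unhappy · (4,5)@ 3/6 unhappy · (4,6)@ 3/5 ok
Row 5: (5,5)% 3/6 unhappy · (5,6)@ 2/5 unhappy
Row 6: (6,1)@ 1/1 ok · (6,2)@ 2/2 ok · (6,3)@ 1/2 unhappy · (6,4)% 2/3 ok · (6,5)% 3/4 ok · (6,6)% 2/3 ok
For instance (1,4) has only 2/4 same-type neighbors, below 3/5.

No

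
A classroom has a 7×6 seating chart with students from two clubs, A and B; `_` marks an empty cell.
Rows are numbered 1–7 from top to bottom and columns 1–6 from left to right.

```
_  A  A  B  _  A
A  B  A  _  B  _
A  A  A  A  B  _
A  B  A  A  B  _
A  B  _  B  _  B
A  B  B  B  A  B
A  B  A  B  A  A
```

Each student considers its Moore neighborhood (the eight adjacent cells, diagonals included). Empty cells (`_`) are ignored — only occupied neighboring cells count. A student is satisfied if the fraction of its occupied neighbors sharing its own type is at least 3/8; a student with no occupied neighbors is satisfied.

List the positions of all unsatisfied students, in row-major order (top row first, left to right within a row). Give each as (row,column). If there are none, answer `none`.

(1,4), (1,6), (2,2), (4,2), (6,5), (6,6), (7,1), (7,3)

Row 1: (1,2)A 3/4 ✓ · (1,3)A 2/4 ✓ · (1,4)B 1/3 ✗ · (1,6)A 0/1 ✗
Row 2: (2,1)A 3/4 ✓ · (2,2)B 0/7 ✗ · (2,3)A 5/7 ✓ · (2,5)B 2/4 ✓
Row 3: (3,1)A 3/5 ✓ · (3,2)A 6/8 ✓ · (3,3)A 5/7 ✓ · (3,4)A 4/7 ✓ · (3,5)B 2/4 ✓
Row 4: (4,1)A 3/5 ✓ · (4,2)B 1/7 ✗ · (4,3)A 4/7 ✓ · (4,4)A 3/6 ✓ · (4,5)B 3/5 ✓
Row 5: (5,1)A 2/5 ✓ · (5,2)B 3/7 ✓ · (5,4)B 3/6 ✓ · (5,6)B 2/3 ✓
Row 6: (6,1)A 2/5 ✓ · (6,2)B 3/7 ✓ · (6,3)B 6/7 ✓ · (6,4)B 3/6 ✓ · (6,5)A 2/7 ✗ · (6,6)B 1/4 ✗
Row 7: (7,1)A 1/3 ✗ · (7,2)B 2/5 ✓ · (7,3)A 0/5 ✗ · (7,4)B 2/5 ✓ · (7,5)A 2/5 ✓ · (7,6)A 2/3 ✓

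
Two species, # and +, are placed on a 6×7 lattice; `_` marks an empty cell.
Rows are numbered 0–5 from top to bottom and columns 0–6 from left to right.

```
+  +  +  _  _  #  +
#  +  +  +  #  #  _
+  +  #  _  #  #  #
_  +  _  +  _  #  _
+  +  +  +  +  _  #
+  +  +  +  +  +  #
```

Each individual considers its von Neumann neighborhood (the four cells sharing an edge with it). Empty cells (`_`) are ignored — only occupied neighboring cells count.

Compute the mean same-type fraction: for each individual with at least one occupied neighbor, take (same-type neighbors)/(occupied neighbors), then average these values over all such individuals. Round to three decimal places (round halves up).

0.785

Row 0: (0,0)+ 1/2 · (0,1)+ 3/3 · (0,2)+ 2/2 · (0,5)# 1/2 · (0,6)+ 0/1
Row 1: (1,0)# 0/3 · (1,1)+ 3/4 · (1,2)+ 3/4 · (1,3)+ 1/2 · (1,4)# 2/3 · (1,5)# 3/3
Row 2: (2,0)+ 1/2 · (2,1)+ 3/4 · (2,2)# 0/2 · (2,4)# 2/2 · (2,5)# 4/4 · (2,6)# 1/1
Row 3: (3,1)+ 2/2 · (3,3)+ 1/1 · (3,5)# 1/1
Row 4: (4,0)+ 2/2 · (4,1)+ 4/4 · (4,2)+ 3/3 · (4,3)+ 4/4 · (4,4)+ 2/2 · (4,6)# 1/1
Row 5: (5,0)+ 2/2 · (5,1)+ 3/3 · (5,2)+ 3/3 · (5,3)+ 3/3 · (5,4)+ 3/3 · (5,5)+ 1/2 · (5,6)# 1/2
Sum over 33 individuals: 1/2 + 3/3 + 2/2 + 1/2 + 0/1 + 0/3 + 3/4 + 3/4 + 1/2 + 2/3 + 3/3 + 1/2 + 3/4 + 0/2 + 2/2 + 4/4 + 1/1 + 2/2 + 1/1 + 1/1 + 2/2 + 4/4 + 3/3 + 4/4 + 2/2 + 1/1 + 2/2 + 3/3 + 3/3 + 3/3 + 3/3 + 1/2 + 1/2 = 311/12; mean = 311/12 ÷ 33 = 311/396 = 0.785353… → 0.785.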